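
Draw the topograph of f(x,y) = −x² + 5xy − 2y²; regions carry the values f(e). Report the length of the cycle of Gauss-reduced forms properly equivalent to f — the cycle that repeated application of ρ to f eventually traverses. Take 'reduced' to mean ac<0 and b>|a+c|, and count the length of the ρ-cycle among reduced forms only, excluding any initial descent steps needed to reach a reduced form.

D = 17, ⌊√D⌋ = 4
descent: ρ → (-2,3,1)  [lands on river]
river: ρ → (1,3,-2)
river: ρ → (-2,1,2)
river: ρ → (2,3,-1)
river: ρ → (-1,3,2)
river: ρ → (2,1,-2)
ρ-cycle length = 6 (tail of 1 descent step not counted)

6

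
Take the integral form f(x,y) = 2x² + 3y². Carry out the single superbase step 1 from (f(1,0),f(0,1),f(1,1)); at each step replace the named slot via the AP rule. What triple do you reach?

start (2,3,5) = (f(1,0),f(0,1),f(1,1))
replace slot 1: 2·(3+5) − 2 = 14 → (14,3,5)

14,3,5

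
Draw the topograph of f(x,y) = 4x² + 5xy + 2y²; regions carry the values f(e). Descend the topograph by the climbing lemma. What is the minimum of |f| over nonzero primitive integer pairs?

translate: b→-3 (≡5 mod 8), so (4,5,2)→(4,-3,1)
flip: (4,-3,1)→(1,3,4)
translate: b→1 (≡3 mod 2), so (1,3,4)→(1,1,2)
reduced (well bottom): (1,1,2) with a≤c, −a<b≤a
well minimum = a = 1

1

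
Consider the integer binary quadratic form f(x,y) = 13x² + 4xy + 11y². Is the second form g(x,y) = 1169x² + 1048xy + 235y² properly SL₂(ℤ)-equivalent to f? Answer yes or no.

D₁ = -556, D₂ = -556
f: flip: (13,4,11)→(11,-4,13)
f: reduced (well bottom): (11,-4,13) with a≤c, −a<b≤a
g: flip: (1169,1048,235)→(235,-1048,1169)
g: translate: b→-108 (≡-1048 mod 470), so (235,-1048,1169)→(235,-108,13)
g: flip: (235,-108,13)→(13,108,235)
g: translate: b→4 (≡108 mod 26), so (13,108,235)→(13,4,11)
g: flip: (13,4,11)→(11,-4,13)
g: reduced (well bottom): (11,-4,13) with a≤c, −a<b≤a
reduced forms (11, -4, 13) vs (11, -4, 13) ⇒ equivalent

yes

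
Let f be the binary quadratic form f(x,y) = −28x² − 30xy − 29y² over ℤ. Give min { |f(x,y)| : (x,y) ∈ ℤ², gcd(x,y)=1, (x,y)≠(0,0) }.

translate: b→-26 (≡30 mod 56), so (28,30,29)→(28,-26,27)
flip: (28,-26,27)→(27,26,28)
reduced (well bottom): (27,26,28) with a≤c, −a<b≤a
well minimum |f| = |-27| = 27 (negative-definite)

27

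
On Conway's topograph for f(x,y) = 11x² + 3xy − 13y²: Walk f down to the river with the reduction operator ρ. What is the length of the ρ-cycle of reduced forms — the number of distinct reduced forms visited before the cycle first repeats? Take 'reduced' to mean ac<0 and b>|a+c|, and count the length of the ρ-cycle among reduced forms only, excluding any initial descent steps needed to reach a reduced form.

D = 581, ⌊√D⌋ = 24
river: ρ → (-13,23,1)
river: ρ → (1,23,-13)
river: ρ → (-13,3,11)
river: ρ → (11,19,-5)
river: ρ → (-5,21,7)
river: ρ → (7,21,-5)
river: ρ → (-5,19,11)
river: ρ → (11,3,-13)
ρ-cycle length = 8 (tail of 0 descent steps not counted)

8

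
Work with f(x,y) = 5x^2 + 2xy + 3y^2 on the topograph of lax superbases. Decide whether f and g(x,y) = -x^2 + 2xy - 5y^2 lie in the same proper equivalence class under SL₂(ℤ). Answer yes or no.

D₁ = -56, D₂ = -16
discriminants differ ⇒ not SL₂(ℤ)-equivalent

no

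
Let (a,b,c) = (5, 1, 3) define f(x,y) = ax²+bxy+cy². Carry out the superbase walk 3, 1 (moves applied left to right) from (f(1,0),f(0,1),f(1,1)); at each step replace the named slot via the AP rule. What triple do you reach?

start (5,3,9) = (f(1,0),f(0,1),f(1,1))
replace slot 3: 2·(5+3) − 9 = 7 → (5,3,7)
replace slot 1: 2·(3+7) − 5 = 15 → (15,3,7)

15,3,7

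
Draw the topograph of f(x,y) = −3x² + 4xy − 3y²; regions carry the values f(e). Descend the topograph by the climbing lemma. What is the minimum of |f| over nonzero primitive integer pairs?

translate: b→2 (≡-4 mod 6), so (3,-4,3)→(3,2,2)
flip: (3,2,2)→(2,-2,3)
translate: b→2 (≡-2 mod 4), so (2,-2,3)→(2,2,3)
reduced (well bottom): (2,2,3) with a≤c, −a<b≤a
well minimum |f| = |-2| = 2 (negative-definite)

2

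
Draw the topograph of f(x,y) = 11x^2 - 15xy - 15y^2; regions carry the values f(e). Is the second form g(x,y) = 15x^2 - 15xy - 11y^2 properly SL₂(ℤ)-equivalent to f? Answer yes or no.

D₁ = 885, D₂ = 885
river cycle of f (length 4): (-15, 15, 11), (11, 29, -1), (-1, 29, 11), (11, 15, -15)
river cycle of g (length 4): (-11, 15, 15), (15, 15, -11), (-11, 29, 1), (1, 29, -11)
cycles differ ⇒ inequivalent

no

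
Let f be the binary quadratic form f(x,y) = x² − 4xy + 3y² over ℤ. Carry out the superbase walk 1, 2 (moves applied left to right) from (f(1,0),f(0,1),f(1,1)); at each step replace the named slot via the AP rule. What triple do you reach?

start (1,3,0) = (f(1,0),f(0,1),f(1,1))
replace slot 1: 2·(3+0) − 1 = 5 → (5,3,0)
replace slot 2: 2·(5+0) − 3 = 7 → (5,7,0)

5,7,0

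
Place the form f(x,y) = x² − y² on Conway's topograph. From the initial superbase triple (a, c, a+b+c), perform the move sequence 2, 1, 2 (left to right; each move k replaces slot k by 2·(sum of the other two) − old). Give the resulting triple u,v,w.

start (1,-1,0) = (f(1,0),f(0,1),f(1,1))
replace slot 2: 2·(1+0) − (-1) = 3 → (1,3,0)
replace slot 1: 2·(3+0) − 1 = 5 → (5,3,0)
replace slot 2: 2·(5+0) − 3 = 7 → (5,7,0)

5,7,0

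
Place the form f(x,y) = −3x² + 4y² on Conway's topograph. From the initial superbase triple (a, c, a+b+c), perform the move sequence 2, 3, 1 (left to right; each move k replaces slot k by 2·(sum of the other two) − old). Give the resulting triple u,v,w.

start (-3,4,1) = (f(1,0),f(0,1),f(1,1))
replace slot 2: 2·((-3)+1) − 4 = -8 → (-3,-8,1)
replace slot 3: 2·((-3)+(-8)) − 1 = -23 → (-3,-8,-23)
replace slot 1: 2·((-8)+(-23)) − (-3) = -59 → (-59,-8,-23)

-59,-8,-23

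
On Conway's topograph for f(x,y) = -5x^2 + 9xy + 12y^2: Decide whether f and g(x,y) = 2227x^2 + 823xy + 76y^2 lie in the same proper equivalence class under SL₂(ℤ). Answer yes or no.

D₁ = 321, D₂ = 321
river cycle of f (length 6): (12, 15, -2), (-2, 17, 4), (4, 15, -6), (-6, 9, 10), (10, 11, -5), (-5, 9, 12)
river cycle of g (length 6): (12, 15, -2), (-2, 17, 4), (4, 15, -6), (-6, 9, 10), (10, 11, -5), (-5, 9, 12)
cycles coincide ⇒ equivalent

yes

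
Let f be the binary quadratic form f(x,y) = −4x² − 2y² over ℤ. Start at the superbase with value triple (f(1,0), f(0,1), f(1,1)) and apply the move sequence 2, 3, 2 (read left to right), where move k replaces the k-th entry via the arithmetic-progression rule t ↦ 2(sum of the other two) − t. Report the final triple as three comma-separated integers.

start (-4,-2,-6) = (f(1,0),f(0,1),f(1,1))
replace slot 2: 2·((-4)+(-6)) − (-2) = -18 → (-4,-18,-6)
replace slot 3: 2·((-4)+(-18)) − (-6) = -38 → (-4,-18,-38)
replace slot 2: 2·((-4)+(-38)) − (-18) = -66 → (-4,-66,-38)

-4,-66,-38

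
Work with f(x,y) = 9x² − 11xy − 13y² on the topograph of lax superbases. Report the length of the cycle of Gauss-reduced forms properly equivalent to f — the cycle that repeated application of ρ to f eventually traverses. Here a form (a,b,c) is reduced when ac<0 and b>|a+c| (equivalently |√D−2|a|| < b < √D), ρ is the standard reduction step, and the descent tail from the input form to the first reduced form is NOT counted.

D = 589, ⌊√D⌋ = 24
descent: ρ → (-13,11,9)  [lands on river]
river: ρ → (9,7,-15)
river: ρ → (-15,23,1)
river: ρ → (1,23,-15)
river: ρ → (-15,7,9)
river: ρ → (9,11,-13)
river: ρ → (-13,15,7)
river: ρ → (7,13,-15)
river: ρ → (-15,17,5)
river: ρ → (5,23,-3)
river: ρ → (-3,19,19)
river: ρ → (19,19,-3)
river: ρ → (-3,23,5)
river: ρ → (5,17,-15)
river: ρ → (-15,13,7)
river: ρ → (7,15,-13)
ρ-cycle length = 16 (tail of 1 descent step not counted)

16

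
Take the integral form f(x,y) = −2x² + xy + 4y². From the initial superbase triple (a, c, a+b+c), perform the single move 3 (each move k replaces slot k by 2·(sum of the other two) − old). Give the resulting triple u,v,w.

start (-2,4,3) = (f(1,0),f(0,1),f(1,1))
replace slot 3: 2·((-2)+4) − 3 = 1 → (-2,4,1)

-2,4,1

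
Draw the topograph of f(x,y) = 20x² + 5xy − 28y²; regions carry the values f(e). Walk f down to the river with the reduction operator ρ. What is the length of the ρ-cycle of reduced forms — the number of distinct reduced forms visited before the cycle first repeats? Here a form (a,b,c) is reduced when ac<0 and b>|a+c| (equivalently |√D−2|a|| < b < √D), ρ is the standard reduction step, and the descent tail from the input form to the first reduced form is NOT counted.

D = 2265, ⌊√D⌋ = 47
descent: ρ → (-28,-5,20)
descent: ρ → (20,45,-3)  [lands on river]
river: ρ → (-3,45,20)
river: ρ → (20,35,-13)
river: ρ → (-13,43,8)
river: ρ → (8,37,-28)
river: ρ → (-28,19,17)
river: ρ → (17,15,-30)
river: ρ → (-30,45,2)
river: ρ → (2,47,-7)
river: ρ → (-7,37,32)
river: ρ → (32,27,-12)
river: ρ → (-12,45,5)
river: ρ → (5,45,-12)
river: ρ → (-12,27,32)
river: ρ → (32,37,-7)
river: ρ → (-7,47,2)
river: ρ → (2,45,-30)
river: ρ → (-30,15,17)
river: ρ → (17,19,-28)
river: ρ → (-28,37,8)
river: ρ → (8,43,-13)
river: ρ → (-13,35,20)
ρ-cycle length = 22 (tail of 2 descent steps not counted)

22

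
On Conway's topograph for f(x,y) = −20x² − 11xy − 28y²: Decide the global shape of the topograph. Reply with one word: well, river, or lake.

D = b²−4ac = (-11)² − 4·(-20)·(-28) = -2119
D < 0 ⇒ definite ⇒ every region one sign ⇒ single well

well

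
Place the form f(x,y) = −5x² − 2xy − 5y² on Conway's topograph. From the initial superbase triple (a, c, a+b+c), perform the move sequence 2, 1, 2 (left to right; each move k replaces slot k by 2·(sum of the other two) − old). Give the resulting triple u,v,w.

start (-5,-5,-12) = (f(1,0),f(0,1),f(1,1))
replace slot 2: 2·((-5)+(-12)) − (-5) = -29 → (-5,-29,-12)
replace slot 1: 2·((-29)+(-12)) − (-5) = -77 → (-77,-29,-12)
replace slot 2: 2·((-77)+(-12)) − (-29) = -149 → (-77,-149,-12)

-77,-149,-12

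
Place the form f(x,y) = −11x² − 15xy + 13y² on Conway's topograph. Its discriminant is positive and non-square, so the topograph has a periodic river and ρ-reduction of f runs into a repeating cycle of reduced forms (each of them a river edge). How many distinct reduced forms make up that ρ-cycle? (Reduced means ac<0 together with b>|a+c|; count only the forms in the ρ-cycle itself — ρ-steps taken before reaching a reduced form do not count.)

D = 797, ⌊√D⌋ = 28
descent: ρ → (13,15,-11)  [lands on river]
river: ρ → (-11,7,17)
river: ρ → (17,27,-1)
river: ρ → (-1,27,17)
river: ρ → (17,7,-11)
river: ρ → (-11,15,13)
river: ρ → (13,11,-13)
river: ρ → (-13,15,11)
river: ρ → (11,7,-17)
river: ρ → (-17,27,1)
river: ρ → (1,27,-17)
river: ρ → (-17,7,11)
river: ρ → (11,15,-13)
river: ρ → (-13,11,13)
ρ-cycle length = 14 (tail of 1 descent step not counted)

14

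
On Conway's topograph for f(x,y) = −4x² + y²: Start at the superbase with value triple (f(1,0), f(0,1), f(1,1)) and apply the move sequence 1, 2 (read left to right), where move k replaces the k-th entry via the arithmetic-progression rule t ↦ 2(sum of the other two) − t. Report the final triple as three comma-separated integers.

start (-4,1,-3) = (f(1,0),f(0,1),f(1,1))
replace slot 1: 2·(1+(-3)) − (-4) = 0 → (0,1,-3)
replace slot 2: 2·(0+(-3)) − 1 = -7 → (0,-7,-3)

0,-7,-3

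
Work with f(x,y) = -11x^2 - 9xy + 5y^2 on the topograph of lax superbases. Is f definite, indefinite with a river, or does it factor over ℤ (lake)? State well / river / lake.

D = b²−4ac = (-9)² − 4·(-11)·5 = 301
D > 0 non-square ⇒ indefinite ⇒ periodic river

river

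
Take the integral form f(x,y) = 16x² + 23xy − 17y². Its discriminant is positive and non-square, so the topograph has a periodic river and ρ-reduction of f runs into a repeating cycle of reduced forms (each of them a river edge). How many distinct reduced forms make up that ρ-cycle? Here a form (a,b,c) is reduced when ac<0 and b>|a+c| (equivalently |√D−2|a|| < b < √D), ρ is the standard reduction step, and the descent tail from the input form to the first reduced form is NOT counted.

D = 1617, ⌊√D⌋ = 40
river: ρ → (-17,11,22)
river: ρ → (22,33,-6)
river: ρ → (-6,39,4)
river: ρ → (4,33,-33)
river: ρ → (-33,33,4)
river: ρ → (4,39,-6)
river: ρ → (-6,33,22)
river: ρ → (22,11,-17)
river: ρ → (-17,23,16)
river: ρ → (16,9,-24)
river: ρ → (-24,39,1)
river: ρ → (1,39,-24)
river: ρ → (-24,9,16)
river: ρ → (16,23,-17)
ρ-cycle length = 14 (tail of 0 descent steps not counted)

14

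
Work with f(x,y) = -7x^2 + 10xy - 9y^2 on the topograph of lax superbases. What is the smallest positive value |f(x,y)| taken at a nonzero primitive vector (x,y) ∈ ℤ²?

translate: b→4 (≡-10 mod 14), so (7,-10,9)→(7,4,6)
flip: (7,4,6)→(6,-4,7)
reduced (well bottom): (6,-4,7) with a≤c, −a<b≤a
well minimum |f| = |-6| = 6 (negative-definite)

6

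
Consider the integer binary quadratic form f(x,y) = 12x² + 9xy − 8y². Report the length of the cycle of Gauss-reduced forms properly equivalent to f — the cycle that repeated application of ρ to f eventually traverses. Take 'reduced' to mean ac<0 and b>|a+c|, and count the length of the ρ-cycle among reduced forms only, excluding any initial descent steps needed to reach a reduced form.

D = 465, ⌊√D⌋ = 21
river: ρ → (-8,7,13)
river: ρ → (13,19,-2)
river: ρ → (-2,21,3)
river: ρ → (3,21,-2)
river: ρ → (-2,19,13)
river: ρ → (13,7,-8)
river: ρ → (-8,9,12)
river: ρ → (12,15,-5)
river: ρ → (-5,15,12)
river: ρ → (12,9,-8)
ρ-cycle length = 10 (tail of 0 descent steps not counted)

10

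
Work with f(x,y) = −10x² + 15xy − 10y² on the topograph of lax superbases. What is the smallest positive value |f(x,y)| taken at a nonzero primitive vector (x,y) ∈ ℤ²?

translate: b→5 (≡-15 mod 20), so (10,-15,10)→(10,5,5)
flip: (10,5,5)→(5,-5,10)
translate: b→5 (≡-5 mod 10), so (5,-5,10)→(5,5,10)
reduced (well bottom): (5,5,10) with a≤c, −a<b≤a
well minimum |f| = |-5| = 5 (negative-definite)

5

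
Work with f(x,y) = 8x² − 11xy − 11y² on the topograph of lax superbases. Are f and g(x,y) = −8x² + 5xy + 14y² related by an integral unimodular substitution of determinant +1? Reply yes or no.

D₁ = 473, D₂ = 473
river cycle of f (length 4): (-11, 11, 8), (8, 21, -1), (-1, 21, 8), (8, 11, -11)
river cycle of g (length 4): (-8, 21, 1), (1, 21, -8), (-8, 11, 11), (11, 11, -8)
cycles differ ⇒ inequivalent

no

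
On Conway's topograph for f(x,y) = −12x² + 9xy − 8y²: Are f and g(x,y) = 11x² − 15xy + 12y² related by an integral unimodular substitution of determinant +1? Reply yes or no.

D₁ = -303, D₂ = -303
f is negative-definite; reduce −f:
−f: flip: (12,-9,8)→(8,9,12)
−f: translate: b→-7 (≡9 mod 16), so (8,9,12)→(8,-7,11)
−f: reduced (well bottom): (8,-7,11) with a≤c, −a<b≤a
flip sign back: reduced form of f is (-8,7,-11)
g: translate: b→7 (≡-15 mod 22), so (11,-15,12)→(11,7,8)
g: flip: (11,7,8)→(8,-7,11)
g: reduced (well bottom): (8,-7,11) with a≤c, −a<b≤a
reduced forms (-8, 7, -11) vs (8, -7, 11) ⇒ inequivalent

no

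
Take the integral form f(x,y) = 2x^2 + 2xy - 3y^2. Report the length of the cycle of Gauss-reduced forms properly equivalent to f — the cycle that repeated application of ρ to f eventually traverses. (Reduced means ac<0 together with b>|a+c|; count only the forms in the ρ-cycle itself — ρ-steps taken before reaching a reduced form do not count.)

D = 28, ⌊√D⌋ = 5
river: ρ → (-3,4,1)
river: ρ → (1,4,-3)
river: ρ → (-3,2,2)
river: ρ → (2,2,-3)
ρ-cycle length = 4 (tail of 0 descent steps not counted)

4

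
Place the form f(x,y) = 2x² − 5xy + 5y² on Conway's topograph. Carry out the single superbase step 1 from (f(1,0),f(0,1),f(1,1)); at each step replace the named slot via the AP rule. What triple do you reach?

start (2,5,2) = (f(1,0),f(0,1),f(1,1))
replace slot 1: 2·(5+2) − 2 = 12 → (12,5,2)

12,5,2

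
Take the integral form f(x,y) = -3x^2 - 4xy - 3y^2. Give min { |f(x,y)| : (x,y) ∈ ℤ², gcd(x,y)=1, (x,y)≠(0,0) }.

translate: b→-2 (≡4 mod 6), so (3,4,3)→(3,-2,2)
flip: (3,-2,2)→(2,2,3)
reduced (well bottom): (2,2,3) with a≤c, −a<b≤a
well minimum |f| = |-2| = 2 (negative-definite)

2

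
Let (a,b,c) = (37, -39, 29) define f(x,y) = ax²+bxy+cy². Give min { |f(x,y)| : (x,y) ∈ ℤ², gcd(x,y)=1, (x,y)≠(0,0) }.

translate: b→35 (≡-39 mod 74), so (37,-39,29)→(37,35,27)
flip: (37,35,27)→(27,-35,37)
translate: b→19 (≡-35 mod 54), so (27,-35,37)→(27,19,29)
reduced (well bottom): (27,19,29) with a≤c, −a<b≤a
well minimum = a = 27

27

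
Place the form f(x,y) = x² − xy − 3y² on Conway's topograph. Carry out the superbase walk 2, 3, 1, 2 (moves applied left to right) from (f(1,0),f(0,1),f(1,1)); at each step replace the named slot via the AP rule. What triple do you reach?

start (1,-3,-3) = (f(1,0),f(0,1),f(1,1))
replace slot 2: 2·(1+(-3)) − (-3) = -1 → (1,-1,-3)
replace slot 3: 2·(1+(-1)) − (-3) = 3 → (1,-1,3)
replace slot 1: 2·((-1)+3) − 1 = 3 → (3,-1,3)
replace slot 2: 2·(3+3) − (-1) = 13 → (3,13,3)

3,13,3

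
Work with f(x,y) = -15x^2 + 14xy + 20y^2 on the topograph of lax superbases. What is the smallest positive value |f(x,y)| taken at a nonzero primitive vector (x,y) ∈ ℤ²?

river: ρ → (20,26,-9)
river: ρ → (-9,28,17)
river: ρ → (17,6,-20)
river: ρ → (-20,34,3)
river: ρ → (3,32,-31)
river: ρ → (-31,30,4)
river: ρ → (4,34,-15)
river: ρ → (-15,26,12)
river: ρ → (12,22,-19)
river: ρ → (-19,16,15)
river: ρ → (15,14,-20)
river: ρ → (-20,26,9)
river: ρ → (9,28,-17)
river: ρ → (-17,6,20)
river: ρ → (20,34,-3)
river: ρ → (-3,32,31)
river: ρ → (31,30,-4)
river: ρ → (-4,34,15)
river: ρ → (15,26,-12)
river: ρ → (-12,22,19)
river: ρ → (19,16,-15)
river: ρ → (-15,14,20)
closes: descent 0, river 22
min |a| on river = 3

3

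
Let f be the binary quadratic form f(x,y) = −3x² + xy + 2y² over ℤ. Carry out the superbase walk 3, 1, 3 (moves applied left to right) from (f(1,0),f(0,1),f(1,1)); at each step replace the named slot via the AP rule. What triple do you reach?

start (-3,2,0) = (f(1,0),f(0,1),f(1,1))
replace slot 3: 2·((-3)+2) − 0 = -2 → (-3,2,-2)
replace slot 1: 2·(2+(-2)) − (-3) = 3 → (3,2,-2)
replace slot 3: 2·(3+2) − (-2) = 12 → (3,2,12)

3,2,12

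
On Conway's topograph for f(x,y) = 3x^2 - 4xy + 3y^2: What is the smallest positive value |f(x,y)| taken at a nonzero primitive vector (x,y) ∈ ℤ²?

translate: b→2 (≡-4 mod 6), so (3,-4,3)→(3,2,2)
flip: (3,2,2)→(2,-2,3)
translate: b→2 (≡-2 mod 4), so (2,-2,3)→(2,2,3)
reduced (well bottom): (2,2,3) with a≤c, −a<b≤a
well minimum = a = 2

2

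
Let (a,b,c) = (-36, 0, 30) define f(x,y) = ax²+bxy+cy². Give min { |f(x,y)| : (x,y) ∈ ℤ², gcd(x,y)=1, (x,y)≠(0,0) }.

descent: ρ → (30,60,-6)  [lands on river]
river: ρ → (-6,60,30)
closes: descent 1, river 2
min |a| on river = 6

6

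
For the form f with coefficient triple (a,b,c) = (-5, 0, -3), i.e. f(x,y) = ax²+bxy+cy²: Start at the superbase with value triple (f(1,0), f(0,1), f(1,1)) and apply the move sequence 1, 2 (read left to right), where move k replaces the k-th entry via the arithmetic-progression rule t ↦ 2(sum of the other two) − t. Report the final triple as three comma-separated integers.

start (-5,-3,-8) = (f(1,0),f(0,1),f(1,1))
replace slot 1: 2·((-3)+(-8)) − (-5) = -17 → (-17,-3,-8)
replace slot 2: 2·((-17)+(-8)) − (-3) = -47 → (-17,-47,-8)

-17,-47,-8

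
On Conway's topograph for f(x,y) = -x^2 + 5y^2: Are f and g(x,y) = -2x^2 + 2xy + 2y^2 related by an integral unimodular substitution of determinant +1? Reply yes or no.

D₁ = 20, D₂ = 20
river cycle of f (length 2): (-1, 4, 1), (1, 4, -1)
river cycle of g (length 2): (2, 2, -2), (-2, 2, 2)
cycles differ ⇒ inequivalent

no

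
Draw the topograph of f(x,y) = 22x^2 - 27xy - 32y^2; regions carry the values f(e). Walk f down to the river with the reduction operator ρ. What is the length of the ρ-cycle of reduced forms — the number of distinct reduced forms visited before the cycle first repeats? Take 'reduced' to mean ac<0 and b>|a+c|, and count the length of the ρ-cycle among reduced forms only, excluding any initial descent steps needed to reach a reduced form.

D = 3545, ⌊√D⌋ = 59
descent: ρ → (-32,27,22)  [lands on river]
river: ρ → (22,17,-37)
river: ρ → (-37,57,2)
river: ρ → (2,59,-8)
river: ρ → (-8,53,23)
river: ρ → (23,39,-22)
river: ρ → (-22,49,13)
river: ρ → (13,55,-10)
river: ρ → (-10,45,38)
river: ρ → (38,31,-17)
river: ρ → (-17,37,32)
river: ρ → (32,27,-22)
river: ρ → (-22,17,37)
river: ρ → (37,57,-2)
river: ρ → (-2,59,8)
river: ρ → (8,53,-23)
river: ρ → (-23,39,22)
river: ρ → (22,49,-13)
river: ρ → (-13,55,10)
river: ρ → (10,45,-38)
river: ρ → (-38,31,17)
river: ρ → (17,37,-32)
ρ-cycle length = 22 (tail of 1 descent step not counted)

22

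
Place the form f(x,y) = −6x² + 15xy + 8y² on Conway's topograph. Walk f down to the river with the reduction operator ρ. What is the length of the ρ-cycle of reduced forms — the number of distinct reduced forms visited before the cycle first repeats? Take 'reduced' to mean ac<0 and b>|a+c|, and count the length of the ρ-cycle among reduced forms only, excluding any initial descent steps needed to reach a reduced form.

D = 417, ⌊√D⌋ = 20
river: ρ → (8,17,-4)
river: ρ → (-4,15,12)
river: ρ → (12,9,-7)
river: ρ → (-7,19,2)
river: ρ → (2,17,-16)
river: ρ → (-16,15,3)
river: ρ → (3,15,-16)
river: ρ → (-16,17,2)
river: ρ → (2,19,-7)
river: ρ → (-7,9,12)
river: ρ → (12,15,-4)
river: ρ → (-4,17,8)
river: ρ → (8,15,-6)
river: ρ → (-6,9,14)
river: ρ → (14,19,-1)
river: ρ → (-1,19,14)
river: ρ → (14,9,-6)
river: ρ → (-6,15,8)
ρ-cycle length = 18 (tail of 0 descent steps not counted)

18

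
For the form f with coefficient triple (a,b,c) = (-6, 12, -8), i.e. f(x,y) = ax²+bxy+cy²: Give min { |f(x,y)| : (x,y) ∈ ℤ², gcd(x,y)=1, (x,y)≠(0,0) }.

translate: b→0 (≡-12 mod 12), so (6,-12,8)→(6,0,2)
flip: (6,0,2)→(2,0,6)
reduced (well bottom): (2,0,6) with a≤c, −a<b≤a
well minimum |f| = |-2| = 2 (negative-definite)

2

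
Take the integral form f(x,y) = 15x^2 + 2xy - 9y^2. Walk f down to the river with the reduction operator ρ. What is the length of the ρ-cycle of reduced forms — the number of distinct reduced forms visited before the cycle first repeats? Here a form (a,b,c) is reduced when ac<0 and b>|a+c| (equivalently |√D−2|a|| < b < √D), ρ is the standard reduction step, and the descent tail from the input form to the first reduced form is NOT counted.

D = 544, ⌊√D⌋ = 23
descent: ρ → (-9,16,8)  [lands on river]
river: ρ → (8,16,-9)
river: ρ → (-9,20,4)
river: ρ → (4,20,-9)
ρ-cycle length = 4 (tail of 1 descent step not counted)

4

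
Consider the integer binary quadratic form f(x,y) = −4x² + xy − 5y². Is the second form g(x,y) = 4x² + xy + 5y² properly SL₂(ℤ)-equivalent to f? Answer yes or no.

D₁ = -79, D₂ = -79
f is negative-definite; reduce −f:
−f: reduced (well bottom): (4,-1,5) with a≤c, −a<b≤a
flip sign back: reduced form of f is (-4,1,-5)
g: reduced (well bottom): (4,1,5) with a≤c, −a<b≤a
reduced forms (-4, 1, -5) vs (4, 1, 5) ⇒ inequivalent

no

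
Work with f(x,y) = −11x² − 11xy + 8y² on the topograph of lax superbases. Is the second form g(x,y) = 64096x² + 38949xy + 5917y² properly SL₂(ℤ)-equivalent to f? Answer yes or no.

D₁ = 473, D₂ = 473
river cycle of f (length 4): (8, 11, -11), (-11, 11, 8), (8, 21, -1), (-1, 21, 8)
river cycle of g (length 4): (8, 11, -11), (-11, 11, 8), (8, 21, -1), (-1, 21, 8)
cycles coincide ⇒ equivalent

yes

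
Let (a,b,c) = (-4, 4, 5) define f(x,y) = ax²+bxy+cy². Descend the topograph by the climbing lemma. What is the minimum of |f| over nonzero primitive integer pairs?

river: ρ → (5,6,-3)
river: ρ → (-3,6,5)
river: ρ → (5,4,-4)
river: ρ → (-4,4,5)
closes: descent 0, river 4
min |a| on river = 3

3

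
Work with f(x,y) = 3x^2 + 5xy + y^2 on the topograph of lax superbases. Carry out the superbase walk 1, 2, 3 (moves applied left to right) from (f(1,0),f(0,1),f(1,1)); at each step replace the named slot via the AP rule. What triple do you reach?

start (3,1,9) = (f(1,0),f(0,1),f(1,1))
replace slot 1: 2·(1+9) − 3 = 17 → (17,1,9)
replace slot 2: 2·(17+9) − 1 = 51 → (17,51,9)
replace slot 3: 2·(17+51) − 9 = 127 → (17,51,127)

17,51,127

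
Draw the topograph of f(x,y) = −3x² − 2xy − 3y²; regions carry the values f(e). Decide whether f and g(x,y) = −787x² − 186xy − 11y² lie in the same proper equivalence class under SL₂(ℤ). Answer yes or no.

D₁ = -32, D₂ = -32
f is negative-definite; reduce −f:
−f: reduced (well bottom): (3,2,3) with a≤c, −a<b≤a
flip sign back: reduced form of f is (-3,-2,-3)
g is negative-definite; reduce −g:
−g: flip: (787,186,11)→(11,-186,787)
−g: translate: b→-10 (≡-186 mod 22), so (11,-186,787)→(11,-10,3)
−g: flip: (11,-10,3)→(3,10,11)
−g: translate: b→-2 (≡10 mod 6), so (3,10,11)→(3,-2,3)
−g: flip: (3,-2,3)→(3,2,3)
−g: reduced (well bottom): (3,2,3) with a≤c, −a<b≤a
flip sign back: reduced form of g is (-3,-2,-3)
reduced forms (-3, -2, -3) vs (-3, -2, -3) ⇒ equivalent

yes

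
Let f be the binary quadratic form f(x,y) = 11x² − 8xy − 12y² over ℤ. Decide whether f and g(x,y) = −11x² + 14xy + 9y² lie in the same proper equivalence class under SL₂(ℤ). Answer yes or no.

D₁ = 592, D₂ = 592
river cycle of f (length 6): (-12, 8, 11), (11, 14, -9), (-9, 22, 3), (3, 20, -16), (-16, 12, 7), (7, 16, -12)
river cycle of g (length 6): (9, 22, -3), (-3, 20, 16), (16, 12, -7), (-7, 16, 12), (12, 8, -11), (-11, 14, 9)
cycles differ ⇒ inequivalent

no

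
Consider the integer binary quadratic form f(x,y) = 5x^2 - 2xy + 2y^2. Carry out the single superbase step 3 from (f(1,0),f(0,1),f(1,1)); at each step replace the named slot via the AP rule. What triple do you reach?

start (5,2,5) = (f(1,0),f(0,1),f(1,1))
replace slot 3: 2·(5+2) − 5 = 9 → (5,2,9)

5,2,9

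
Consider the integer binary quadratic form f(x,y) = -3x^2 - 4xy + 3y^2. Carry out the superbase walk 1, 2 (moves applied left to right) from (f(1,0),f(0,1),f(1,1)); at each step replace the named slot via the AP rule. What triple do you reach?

start (-3,3,-4) = (f(1,0),f(0,1),f(1,1))
replace slot 1: 2·(3+(-4)) − (-3) = 1 → (1,3,-4)
replace slot 2: 2·(1+(-4)) − 3 = -9 → (1,-9,-4)

1,-9,-4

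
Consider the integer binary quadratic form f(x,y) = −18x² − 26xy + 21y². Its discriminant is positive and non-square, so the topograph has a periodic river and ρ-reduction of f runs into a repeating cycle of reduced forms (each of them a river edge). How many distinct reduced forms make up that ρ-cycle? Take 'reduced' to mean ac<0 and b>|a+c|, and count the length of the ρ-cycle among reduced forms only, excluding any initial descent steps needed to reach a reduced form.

D = 2188, ⌊√D⌋ = 46
descent: ρ → (21,26,-18)  [lands on river]
river: ρ → (-18,46,1)
river: ρ → (1,46,-18)
river: ρ → (-18,26,21)
river: ρ → (21,16,-23)
river: ρ → (-23,30,14)
river: ρ → (14,26,-27)
river: ρ → (-27,28,13)
river: ρ → (13,24,-31)
river: ρ → (-31,38,6)
river: ρ → (6,46,-3)
river: ρ → (-3,44,21)
river: ρ → (21,40,-7)
river: ρ → (-7,44,9)
river: ρ → (9,46,-2)
river: ρ → (-2,46,9)
river: ρ → (9,44,-7)
river: ρ → (-7,40,21)
river: ρ → (21,44,-3)
river: ρ → (-3,46,6)
river: ρ → (6,38,-31)
river: ρ → (-31,24,13)
river: ρ → (13,28,-27)
river: ρ → (-27,26,14)
river: ρ → (14,30,-23)
river: ρ → (-23,16,21)
ρ-cycle length = 26 (tail of 1 descent step not counted)

26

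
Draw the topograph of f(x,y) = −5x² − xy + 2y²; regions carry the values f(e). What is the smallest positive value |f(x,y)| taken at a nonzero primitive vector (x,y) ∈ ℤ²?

descent: ρ → (2,5,-2)  [lands on river]
river: ρ → (-2,3,4)
river: ρ → (4,5,-1)
river: ρ → (-1,5,4)
river: ρ → (4,3,-2)
river: ρ → (-2,5,2)
river: ρ → (2,3,-4)
river: ρ → (-4,5,1)
river: ρ → (1,5,-4)
river: ρ → (-4,3,2)
closes: descent 1, river 10
min |a| on river = 1

1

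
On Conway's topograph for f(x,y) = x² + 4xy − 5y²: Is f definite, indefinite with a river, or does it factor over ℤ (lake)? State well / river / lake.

D = b²−4ac = 4² − 4·1·(-5) = 36
D = 6² is a perfect square ⇒ form factors over ℤ ⇒ lakes

lake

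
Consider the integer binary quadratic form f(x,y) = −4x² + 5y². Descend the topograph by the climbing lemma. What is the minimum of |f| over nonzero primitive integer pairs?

descent: ρ → (5,0,-4)
descent: ρ → (-4,8,1)  [lands on river]
river: ρ → (1,8,-4)
closes: descent 2, river 2
min |a| on river = 1

1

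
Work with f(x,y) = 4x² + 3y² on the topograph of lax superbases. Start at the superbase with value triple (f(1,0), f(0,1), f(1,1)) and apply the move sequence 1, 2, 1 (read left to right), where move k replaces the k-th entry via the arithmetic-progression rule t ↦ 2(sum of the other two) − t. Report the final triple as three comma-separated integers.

start (4,3,7) = (f(1,0),f(0,1),f(1,1))
replace slot 1: 2·(3+7) − 4 = 16 → (16,3,7)
replace slot 2: 2·(16+7) − 3 = 43 → (16,43,7)
replace slot 1: 2·(43+7) − 16 = 84 → (84,43,7)

84,43,7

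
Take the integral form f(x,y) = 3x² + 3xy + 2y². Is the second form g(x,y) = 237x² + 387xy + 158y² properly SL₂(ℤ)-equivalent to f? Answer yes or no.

D₁ = -15, D₂ = -15
f: flip: (3,3,2)→(2,-3,3)
f: translate: b→1 (≡-3 mod 4), so (2,-3,3)→(2,1,2)
f: reduced (well bottom): (2,1,2) with a≤c, −a<b≤a
g: translate: b→-87 (≡387 mod 474), so (237,387,158)→(237,-87,8)
g: flip: (237,-87,8)→(8,87,237)
g: translate: b→7 (≡87 mod 16), so (8,87,237)→(8,7,2)
g: flip: (8,7,2)→(2,-7,8)
g: translate: b→1 (≡-7 mod 4), so (2,-7,8)→(2,1,2)
g: reduced (well bottom): (2,1,2) with a≤c, −a<b≤a
reduced forms (2, 1, 2) vs (2, 1, 2) ⇒ equivalent

yes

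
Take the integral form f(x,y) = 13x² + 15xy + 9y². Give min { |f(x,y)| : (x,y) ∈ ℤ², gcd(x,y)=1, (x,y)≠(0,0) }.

translate: b→-11 (≡15 mod 26), so (13,15,9)→(13,-11,7)
flip: (13,-11,7)→(7,11,13)
translate: b→-3 (≡11 mod 14), so (7,11,13)→(7,-3,9)
reduced (well bottom): (7,-3,9) with a≤c, −a<b≤a
well minimum = a = 7

7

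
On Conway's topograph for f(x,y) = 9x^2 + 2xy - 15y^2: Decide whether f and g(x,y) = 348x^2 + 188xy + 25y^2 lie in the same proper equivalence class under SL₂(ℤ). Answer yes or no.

D₁ = 544, D₂ = 544
river cycle of f (length 4): (9, 20, -4), (-4, 20, 9), (9, 16, -8), (-8, 16, 9)
river cycle of g (length 4): (-4, 20, 9), (9, 16, -8), (-8, 16, 9), (9, 20, -4)
cycles coincide ⇒ equivalent

yes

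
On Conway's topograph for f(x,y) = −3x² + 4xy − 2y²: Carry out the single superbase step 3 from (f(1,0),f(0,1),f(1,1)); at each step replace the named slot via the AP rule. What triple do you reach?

start (-3,-2,-1) = (f(1,0),f(0,1),f(1,1))
replace slot 3: 2·((-3)+(-2)) − (-1) = -9 → (-3,-2,-9)

-3,-2,-9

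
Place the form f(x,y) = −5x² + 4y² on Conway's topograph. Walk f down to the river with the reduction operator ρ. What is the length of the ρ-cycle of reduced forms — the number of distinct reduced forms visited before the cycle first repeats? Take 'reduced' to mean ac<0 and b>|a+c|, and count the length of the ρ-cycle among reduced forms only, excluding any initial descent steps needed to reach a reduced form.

D = 80, ⌊√D⌋ = 8
descent: ρ → (4,8,-1)  [lands on river]
river: ρ → (-1,8,4)
ρ-cycle length = 2 (tail of 1 descent step not counted)

2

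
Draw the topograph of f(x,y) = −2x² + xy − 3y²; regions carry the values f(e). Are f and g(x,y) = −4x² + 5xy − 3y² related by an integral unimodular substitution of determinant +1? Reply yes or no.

D₁ = -23, D₂ = -23
f is negative-definite; reduce −f:
−f: reduced (well bottom): (2,-1,3) with a≤c, −a<b≤a
flip sign back: reduced form of f is (-2,1,-3)
g is negative-definite; reduce −g:
−g: translate: b→3 (≡-5 mod 8), so (4,-5,3)→(4,3,2)
−g: flip: (4,3,2)→(2,-3,4)
−g: translate: b→1 (≡-3 mod 4), so (2,-3,4)→(2,1,3)
−g: reduced (well bottom): (2,1,3) with a≤c, −a<b≤a
flip sign back: reduced form of g is (-2,-1,-3)
reduced forms (-2, 1, -3) vs (-2, -1, -3) ⇒ inequivalent

no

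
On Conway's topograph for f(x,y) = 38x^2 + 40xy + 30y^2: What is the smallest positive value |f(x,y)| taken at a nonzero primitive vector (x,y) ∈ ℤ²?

translate: b→-36 (≡40 mod 76), so (38,40,30)→(38,-36,28)
flip: (38,-36,28)→(28,36,38)
translate: b→-20 (≡36 mod 56), so (28,36,38)→(28,-20,30)
reduced (well bottom): (28,-20,30) with a≤c, −a<b≤a
well minimum = a = 28

28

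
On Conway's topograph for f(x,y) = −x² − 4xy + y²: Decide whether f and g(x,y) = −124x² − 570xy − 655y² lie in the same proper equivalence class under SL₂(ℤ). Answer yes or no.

D₁ = 20, D₂ = 20
river cycle of f (length 2): (1, 4, -1), (-1, 4, 1)
river cycle of g (length 2): (-1, 4, 1), (1, 4, -1)
cycles coincide ⇒ equivalent

yes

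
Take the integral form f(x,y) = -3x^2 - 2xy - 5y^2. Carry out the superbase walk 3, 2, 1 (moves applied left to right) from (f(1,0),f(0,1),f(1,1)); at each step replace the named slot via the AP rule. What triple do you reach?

start (-3,-5,-10) = (f(1,0),f(0,1),f(1,1))
replace slot 3: 2·((-3)+(-5)) − (-10) = -6 → (-3,-5,-6)
replace slot 2: 2·((-3)+(-6)) − (-5) = -13 → (-3,-13,-6)
replace slot 1: 2·((-13)+(-6)) − (-3) = -35 → (-35,-13,-6)

-35,-13,-6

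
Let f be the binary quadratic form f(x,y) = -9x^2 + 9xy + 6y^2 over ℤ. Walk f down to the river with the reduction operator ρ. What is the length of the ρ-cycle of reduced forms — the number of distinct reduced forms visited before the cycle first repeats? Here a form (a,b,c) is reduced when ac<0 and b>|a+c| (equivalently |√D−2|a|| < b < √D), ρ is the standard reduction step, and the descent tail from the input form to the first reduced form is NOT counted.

D = 297, ⌊√D⌋ = 17
river: ρ → (6,15,-3)
river: ρ → (-3,15,6)
river: ρ → (6,9,-9)
river: ρ → (-9,9,6)
ρ-cycle length = 4 (tail of 0 descent steps not counted)

4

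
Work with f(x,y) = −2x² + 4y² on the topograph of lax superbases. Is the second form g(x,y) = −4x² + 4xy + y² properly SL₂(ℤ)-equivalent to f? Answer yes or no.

D₁ = 32, D₂ = 32
river cycle of f (length 2): (-2, 4, 2), (2, 4, -2)
river cycle of g (length 2): (1, 4, -4), (-4, 4, 1)
cycles differ ⇒ inequivalent

no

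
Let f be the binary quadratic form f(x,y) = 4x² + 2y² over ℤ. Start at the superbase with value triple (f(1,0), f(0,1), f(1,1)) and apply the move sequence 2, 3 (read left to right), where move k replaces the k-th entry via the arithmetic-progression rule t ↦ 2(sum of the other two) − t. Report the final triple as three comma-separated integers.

start (4,2,6) = (f(1,0),f(0,1),f(1,1))
replace slot 2: 2·(4+6) − 2 = 18 → (4,18,6)
replace slot 3: 2·(4+18) − 6 = 38 → (4,18,38)

4,18,38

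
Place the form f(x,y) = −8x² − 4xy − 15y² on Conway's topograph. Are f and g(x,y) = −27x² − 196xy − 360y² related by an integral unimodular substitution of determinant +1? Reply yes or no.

D₁ = -464, D₂ = -464
f is negative-definite; reduce −f:
−f: reduced (well bottom): (8,4,15) with a≤c, −a<b≤a
flip sign back: reduced form of f is (-8,-4,-15)
g is negative-definite; reduce −g:
−g: translate: b→-20 (≡196 mod 54), so (27,196,360)→(27,-20,8)
−g: flip: (27,-20,8)→(8,20,27)
−g: translate: b→4 (≡20 mod 16), so (8,20,27)→(8,4,15)
−g: reduced (well bottom): (8,4,15) with a≤c, −a<b≤a
flip sign back: reduced form of g is (-8,-4,-15)
reduced forms (-8, -4, -15) vs (-8, -4, -15) ⇒ equivalent

yes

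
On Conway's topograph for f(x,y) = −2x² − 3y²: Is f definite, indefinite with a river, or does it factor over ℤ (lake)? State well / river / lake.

D = b²−4ac = 0² − 4·(-2)·(-3) = -24
D < 0 ⇒ definite ⇒ every region one sign ⇒ single well

well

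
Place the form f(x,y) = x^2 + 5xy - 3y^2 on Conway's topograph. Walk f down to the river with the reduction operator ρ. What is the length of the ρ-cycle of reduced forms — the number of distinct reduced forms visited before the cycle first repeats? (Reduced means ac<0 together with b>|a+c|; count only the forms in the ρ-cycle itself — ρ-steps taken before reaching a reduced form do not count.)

D = 37, ⌊√D⌋ = 6
river: ρ → (-3,1,3)
river: ρ → (3,5,-1)
river: ρ → (-1,5,3)
river: ρ → (3,1,-3)
river: ρ → (-3,5,1)
river: ρ → (1,5,-3)
ρ-cycle length = 6 (tail of 0 descent steps not counted)

6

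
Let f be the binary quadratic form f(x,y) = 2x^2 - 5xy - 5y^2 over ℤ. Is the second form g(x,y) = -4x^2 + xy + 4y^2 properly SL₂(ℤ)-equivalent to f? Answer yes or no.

D₁ = 65, D₂ = 65
river cycle of f (length 6): (-5, 5, 2), (2, 7, -2), (-2, 5, 5), (5, 5, -2), (-2, 7, 2), (2, 5, -5)
river cycle of g (length 6): (4, 7, -1), (-1, 7, 4), (4, 1, -4), (-4, 7, 1), (1, 7, -4), (-4, 1, 4)
cycles differ ⇒ inequivalent

no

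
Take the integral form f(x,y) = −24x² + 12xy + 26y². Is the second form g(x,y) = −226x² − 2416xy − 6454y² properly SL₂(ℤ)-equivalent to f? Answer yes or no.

D₁ = 2640, D₂ = 2640
river cycle of f (length 8): (26, 40, -10), (-10, 40, 26), (26, 12, -24), (-24, 36, 14), (14, 48, -6), (-6, 48, 14), (14, 36, -24), (-24, 12, 26)
river cycle of g (length 8): (-24, 12, 26), (26, 40, -10), (-10, 40, 26), (26, 12, -24), (-24, 36, 14), (14, 48, -6), (-6, 48, 14), (14, 36, -24)
cycles coincide ⇒ equivalent

yes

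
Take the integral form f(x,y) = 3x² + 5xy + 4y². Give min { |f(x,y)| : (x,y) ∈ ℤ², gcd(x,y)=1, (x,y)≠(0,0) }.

translate: b→-1 (≡5 mod 6), so (3,5,4)→(3,-1,2)
flip: (3,-1,2)→(2,1,3)
reduced (well bottom): (2,1,3) with a≤c, −a<b≤a
well minimum = a = 2

2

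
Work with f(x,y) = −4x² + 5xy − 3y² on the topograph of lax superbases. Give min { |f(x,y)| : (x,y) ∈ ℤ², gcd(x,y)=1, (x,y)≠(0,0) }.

translate: b→3 (≡-5 mod 8), so (4,-5,3)→(4,3,2)
flip: (4,3,2)→(2,-3,4)
translate: b→1 (≡-3 mod 4), so (2,-3,4)→(2,1,3)
reduced (well bottom): (2,1,3) with a≤c, −a<b≤a
well minimum |f| = |-2| = 2 (negative-definite)

2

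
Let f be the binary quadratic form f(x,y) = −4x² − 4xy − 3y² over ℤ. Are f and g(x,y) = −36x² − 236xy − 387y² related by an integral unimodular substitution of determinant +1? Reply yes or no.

D₁ = -32, D₂ = -32
f is negative-definite; reduce −f:
−f: flip: (4,4,3)→(3,-4,4)
−f: translate: b→2 (≡-4 mod 6), so (3,-4,4)→(3,2,3)
−f: reduced (well bottom): (3,2,3) with a≤c, −a<b≤a
flip sign back: reduced form of f is (-3,-2,-3)
g is negative-definite; reduce −g:
−g: translate: b→20 (≡236 mod 72), so (36,236,387)→(36,20,3)
−g: flip: (36,20,3)→(3,-20,36)
−g: translate: b→-2 (≡-20 mod 6), so (3,-20,36)→(3,-2,3)
−g: flip: (3,-2,3)→(3,2,3)
−g: reduced (well bottom): (3,2,3) with a≤c, −a<b≤a
flip sign back: reduced form of g is (-3,-2,-3)
reduced forms (-3, -2, -3) vs (-3, -2, -3) ⇒ equivalent

yes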